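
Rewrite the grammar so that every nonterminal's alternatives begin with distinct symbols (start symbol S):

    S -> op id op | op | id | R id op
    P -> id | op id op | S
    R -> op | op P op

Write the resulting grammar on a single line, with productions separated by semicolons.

S -> id | R id op | op S'; P -> id | op id op | S; R -> op R'; S' -> id op | ε; R' -> ε | P op

S has alternatives sharing prefix 'op': factor to S → op S' with S' → id op | ε.
R has alternatives sharing prefix 'op': factor to R → op R' with R' → ε | P op.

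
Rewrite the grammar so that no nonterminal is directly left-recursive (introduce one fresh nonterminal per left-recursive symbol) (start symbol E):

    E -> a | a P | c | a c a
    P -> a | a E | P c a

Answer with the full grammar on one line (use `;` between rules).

Directly left-recursive nonterminal: P.
For P: α = {c a}, β = {a, a E}. Rewrite as P → β P' and P' → α P' | ε.

E -> a | a P | c | a c a; P -> a P' | a E P'; P' -> c a P' | ε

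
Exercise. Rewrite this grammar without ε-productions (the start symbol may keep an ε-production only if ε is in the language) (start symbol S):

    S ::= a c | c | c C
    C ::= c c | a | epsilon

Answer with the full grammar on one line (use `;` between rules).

S ::= a c | c | c C; C ::= c c | a

The nullable symbols are {C}.
ε ∉ L(G), so no ε-production is kept.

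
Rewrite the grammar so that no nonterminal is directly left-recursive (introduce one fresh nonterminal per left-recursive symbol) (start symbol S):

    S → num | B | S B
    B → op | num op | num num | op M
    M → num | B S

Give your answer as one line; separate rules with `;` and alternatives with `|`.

S → num S' | B S'; B → op | num op | num num | op M; M → num | B S; S' → B S' | ε

S is directly left-recursive.
For S: α = {B}, β = {num, B}. Rewrite as S → β S' and S' → α S' | ε.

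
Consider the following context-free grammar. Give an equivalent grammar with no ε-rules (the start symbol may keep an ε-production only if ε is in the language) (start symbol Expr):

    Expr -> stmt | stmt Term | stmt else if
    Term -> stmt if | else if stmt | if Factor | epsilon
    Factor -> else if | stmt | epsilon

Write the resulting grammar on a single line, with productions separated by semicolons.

Expr -> stmt | stmt Term | stmt else if; Term -> stmt if | else if stmt | if Factor | if; Factor -> else if | stmt

The nullable symbols are {Factor, Term}.
ε ∉ L(G), so no ε-production is kept.
For each production, add variants omitting each subset of nullable occurrences: Term → if Factor gives if Factor | if.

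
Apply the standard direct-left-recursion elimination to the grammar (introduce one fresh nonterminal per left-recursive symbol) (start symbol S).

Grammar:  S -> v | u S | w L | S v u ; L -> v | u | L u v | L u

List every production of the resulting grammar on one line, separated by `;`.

S -> v S' | u S S' | w L S'; L -> v L' | u L'; S' -> v u S' | ε; L' -> u v L' | u L' | ε

Directly left-recursive nonterminals: S, L.
For S: α = {v u}, β = {v, u S, w L}. Rewrite as S → β S' and S' → α S' | ε.
For L: α = {u v, u}, β = {v, u}. Rewrite as L → β L' and L' → α L' | ε.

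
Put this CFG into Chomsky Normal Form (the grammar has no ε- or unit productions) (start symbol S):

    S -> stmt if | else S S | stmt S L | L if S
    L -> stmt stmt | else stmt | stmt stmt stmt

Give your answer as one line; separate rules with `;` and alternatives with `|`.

Introduce a nonterminal for each terminal appearing in a rule of length ≥ 2: X1 → stmt, X2 → if, X3 → else.
Binarize each right-hand side of length ≥ 3 by chaining fresh nonterminals (Y1, Y2, …): affected rules were S → X3 S S; S → X1 S L; S → L X2 S; L → X1 X1 X1.

S -> X1 X2 | X3 Y1 | X1 Y2 | L Y3; L -> X1 X1 | X3 X1 | X1 Y4; X1 -> stmt; X2 -> if; X3 -> else; Y1 -> S S; Y2 -> S L; Y3 -> X2 S; Y4 -> X1 X1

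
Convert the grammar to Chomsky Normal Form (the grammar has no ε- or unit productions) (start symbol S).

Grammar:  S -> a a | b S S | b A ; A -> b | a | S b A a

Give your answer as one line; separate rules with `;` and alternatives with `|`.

Introduce a nonterminal for each terminal appearing in a rule of length ≥ 2: X1 → a, X2 → b.
Binarize each right-hand side of length ≥ 3 by chaining fresh nonterminals (Y1, Y2, …): affected rules were S → X2 S S; A → S X2 A X1.

S -> X1 X1 | X2 Y1 | X2 A; A -> b | a | S Y2; X1 -> a; X2 -> b; Y1 -> S S; Y2 -> X2 Y3; Y3 -> A X1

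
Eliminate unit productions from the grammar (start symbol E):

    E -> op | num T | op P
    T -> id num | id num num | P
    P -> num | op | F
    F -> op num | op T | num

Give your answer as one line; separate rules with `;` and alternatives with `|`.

E -> op | num T | op P; T -> op num | op T | num | op | id num | id num num; P -> op num | op T | num | op; F -> op num | op T | num

Unit pairs: P ⇒* {F}; T ⇒* {F, P}.
For each unit pair (A, B), copy every non-unit production of B to A, then drop all unit productions.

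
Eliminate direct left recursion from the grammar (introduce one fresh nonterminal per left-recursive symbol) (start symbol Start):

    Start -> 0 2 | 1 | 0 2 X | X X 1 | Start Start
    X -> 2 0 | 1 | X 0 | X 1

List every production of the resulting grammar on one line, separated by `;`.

Start, X are directly left-recursive.
For Start: α = {Start}, β = {0 2, 1, 0 2 X, X X 1}. Rewrite as Start → β Start1 and Start1 → α Start1 | ε.
For X: α = {0, 1}, β = {2 0, 1}. Rewrite as X → β X1 and X1 → α X1 | ε.

Start -> 0 2 Start1 | 1 Start1 | 0 2 X Start1 | X X 1 Start1; X -> 2 0 X1 | 1 X1; Start1 -> Start Start1 | ε; X1 -> 0 X1 | 1 X1 | ε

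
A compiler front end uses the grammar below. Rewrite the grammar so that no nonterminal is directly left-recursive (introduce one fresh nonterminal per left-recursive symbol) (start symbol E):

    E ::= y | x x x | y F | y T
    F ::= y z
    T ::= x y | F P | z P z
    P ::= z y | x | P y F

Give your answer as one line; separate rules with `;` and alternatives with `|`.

Directly left-recursive nonterminal: P.
For P: α = {y F}, β = {z y, x}. Rewrite as P → β P' and P' → α P' | ε.

E ::= y | x x x | y F | y T; F ::= y z; T ::= x y | F P | z P z; P ::= z y P' | x P'; P' ::= y F P' | epsilon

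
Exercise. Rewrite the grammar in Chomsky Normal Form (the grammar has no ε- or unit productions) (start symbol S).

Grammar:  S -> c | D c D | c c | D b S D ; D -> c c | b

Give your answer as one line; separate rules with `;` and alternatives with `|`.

S -> c | D Y1 | X1 X1 | D Y2; D -> X1 X1 | b; X1 -> c; X2 -> b; Y1 -> X1 D; Y2 -> X2 Y3; Y3 -> S D

Introduce a nonterminal for each terminal appearing in a rule of length ≥ 2: X1 → c, X2 → b.
Binarize each right-hand side of length ≥ 3 by chaining fresh nonterminals (Y1, Y2, …): affected rules were S → D X1 D; S → D X2 S D.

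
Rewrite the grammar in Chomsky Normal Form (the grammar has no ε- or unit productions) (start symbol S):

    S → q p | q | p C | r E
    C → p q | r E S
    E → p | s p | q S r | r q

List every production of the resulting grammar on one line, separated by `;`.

Introduce a nonterminal for each terminal appearing in a rule of length ≥ 2: X1 → q, X2 → p, X3 → r, X4 → s.
Binarize each right-hand side of length ≥ 3 by chaining fresh nonterminals (Y1, Y2, …): affected rules were C → X3 E S; E → X1 S X3.

S → X1 X2 | q | X2 C | X3 E; C → X2 X1 | X3 Y1; E → p | X4 X2 | X1 Y2 | X3 X1; X1 → q; X2 → p; X3 → r; X4 → s; Y1 → E S; Y2 → S X3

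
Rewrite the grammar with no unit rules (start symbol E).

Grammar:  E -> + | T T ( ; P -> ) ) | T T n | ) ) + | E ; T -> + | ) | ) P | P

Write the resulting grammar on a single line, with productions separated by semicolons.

E -> + | T T (; P -> + | T T ( | ) ) | T T n | ) ) +; T -> + | T T ( | ) ) | T T n | ) ) + | ) | ) P

Unit pairs: P ⇒* {E}; T ⇒* {E, P}.
For every A with A ⇒* B via unit rules, add B's non-unit alternatives to A; then delete every rule of the form X → Y.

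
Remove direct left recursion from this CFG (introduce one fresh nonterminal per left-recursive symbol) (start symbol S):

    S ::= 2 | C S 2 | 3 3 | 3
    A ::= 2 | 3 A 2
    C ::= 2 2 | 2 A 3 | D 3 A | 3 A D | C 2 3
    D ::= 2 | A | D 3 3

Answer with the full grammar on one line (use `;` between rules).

Directly left-recursive nonterminals: C, D.
For C: α = {2 3}, β = {2 2, 2 A 3, D 3 A, 3 A D}. Rewrite as C → β C' and C' → α C' | ε.
For D: α = {3 3}, β = {2, A}. Rewrite as D → β D' and D' → α D' | ε.

S ::= 2 | C S 2 | 3 3 | 3; A ::= 2 | 3 A 2; C ::= 2 2 C' | 2 A 3 C' | D 3 A C' | 3 A D C'; D ::= 2 D' | A D'; C' ::= 2 3 C' | eps; D' ::= 3 3 D' | eps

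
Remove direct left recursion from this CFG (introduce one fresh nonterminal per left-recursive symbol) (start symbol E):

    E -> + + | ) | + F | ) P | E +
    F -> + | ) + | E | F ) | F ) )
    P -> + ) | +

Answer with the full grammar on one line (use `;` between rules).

Left recursion appears on E, F.
For E: α = {+}, β = {+ +, ), + F, ) P}. Rewrite as E → β E' and E' → α E' | ε.
For F: α = {), ) )}, β = {+, ) +, E}. Rewrite as F → β F' and F' → α F' | ε.

E -> + + E' | ) E' | + F E' | ) P E'; F -> + F' | ) + F' | E F'; P -> + ) | +; E' -> + E' | eps; F' -> ) F' | ) ) F' | eps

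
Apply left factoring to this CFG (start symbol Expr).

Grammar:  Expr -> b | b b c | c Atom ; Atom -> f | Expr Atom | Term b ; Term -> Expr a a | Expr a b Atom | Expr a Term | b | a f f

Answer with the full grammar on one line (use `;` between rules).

Expr -> c Atom | b Expr1; Atom -> f | Expr Atom | Term b; Term -> b | a f f | Expr a Term1; Expr1 -> epsilon | b c; Term1 -> a | b Atom | Term

Expr has alternatives sharing prefix 'b': factor to Expr → b Expr1 with Expr1 → ε | b c.
Term has alternatives sharing prefix 'Expr a': factor to Term → Expr a Term1 with Term1 → a | b Atom | Term.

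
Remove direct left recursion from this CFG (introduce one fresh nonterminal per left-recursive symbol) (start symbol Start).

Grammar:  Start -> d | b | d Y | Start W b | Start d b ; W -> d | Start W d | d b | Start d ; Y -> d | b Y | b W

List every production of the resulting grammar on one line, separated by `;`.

Left recursion appears on Start.
For Start: α = {W b, d b}, β = {d, b, d Y}. Rewrite as Start → β Start1 and Start1 → α Start1 | ε.

Start -> d Start1 | b Start1 | d Y Start1; W -> d | Start W d | d b | Start d; Y -> d | b Y | b W; Start1 -> W b Start1 | d b Start1 | ε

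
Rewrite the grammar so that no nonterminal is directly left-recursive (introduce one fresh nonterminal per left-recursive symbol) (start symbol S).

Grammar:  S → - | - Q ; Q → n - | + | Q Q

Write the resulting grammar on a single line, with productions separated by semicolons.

S → - | - Q; Q → n - Q' | + Q'; Q' → Q Q' | epsilon

Q is directly left-recursive.
For Q: α = {Q}, β = {n -, +}. Rewrite as Q → β Q' and Q' → α Q' | ε.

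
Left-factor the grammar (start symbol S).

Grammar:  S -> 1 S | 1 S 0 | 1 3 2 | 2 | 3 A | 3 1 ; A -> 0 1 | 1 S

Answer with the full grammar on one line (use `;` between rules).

S has alternatives sharing prefix '1': factor to S → 1 S' with S' → S | S 0 | 3 2.
S has alternatives sharing prefix '3': factor to S → 3 S'' with S'' → A | 1.
S' has alternatives sharing prefix 'S': factor to S' → S S''' with S''' → ε | 0.

S -> 2 | 1 S' | 3 S''; A -> 0 1 | 1 S; S' -> 3 2 | S S'''; S'' -> A | 1; S''' -> eps | 0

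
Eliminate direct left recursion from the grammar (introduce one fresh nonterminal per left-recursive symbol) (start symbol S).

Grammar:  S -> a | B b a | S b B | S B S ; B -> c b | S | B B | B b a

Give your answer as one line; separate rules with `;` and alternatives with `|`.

Left recursion appears on S, B.
For S: α = {b B, B S}, β = {a, B b a}. Rewrite as S → β S' and S' → α S' | ε.
For B: α = {B, b a}, β = {c b, S}. Rewrite as B → β B' and B' → α B' | ε.

S -> a S' | B b a S'; B -> c b B' | S B'; S' -> b B S' | B S S' | ε; B' -> B B' | b a B' | ε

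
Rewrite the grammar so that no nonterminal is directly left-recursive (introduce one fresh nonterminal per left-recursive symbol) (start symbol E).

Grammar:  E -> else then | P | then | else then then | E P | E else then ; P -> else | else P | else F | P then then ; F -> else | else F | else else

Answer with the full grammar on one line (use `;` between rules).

Directly left-recursive nonterminals: E, P.
For E: α = {P, else then}, β = {else then, P, then, else then then}. Rewrite as E → β E' and E' → α E' | ε.
For P: α = {then then}, β = {else, else P, else F}. Rewrite as P → β P' and P' → α P' | ε.

E -> else then E' | P E' | then E' | else then then E'; P -> else P' | else P P' | else F P'; F -> else | else F | else else; E' -> P E' | else then E' | ε; P' -> then then P' | ε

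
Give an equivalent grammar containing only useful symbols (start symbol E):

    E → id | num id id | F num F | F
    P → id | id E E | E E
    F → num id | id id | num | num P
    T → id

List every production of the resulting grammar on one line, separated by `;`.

Generating nonterminals: {E, F, P, T}.
Reachable from E after that: {E, F, P}.
Removed useless symbols: {T} and every production mentioning them.

E → id | num id id | F num F | F; P → id | id E E | E E; F → num id | id id | num | num P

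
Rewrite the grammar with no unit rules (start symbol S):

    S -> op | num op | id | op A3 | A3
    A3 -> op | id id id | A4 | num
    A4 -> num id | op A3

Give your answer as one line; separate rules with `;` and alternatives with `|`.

S -> num id | op A3 | op | num op | id | id id id | num; A3 -> num id | op A3 | op | id id id | num; A4 -> num id | op A3

Unit pairs: A3 ⇒* {A4}; S ⇒* {A3, A4}.
Replace each nonterminal's rules with the union of the non-unit rules of every nonterminal it unit-derives.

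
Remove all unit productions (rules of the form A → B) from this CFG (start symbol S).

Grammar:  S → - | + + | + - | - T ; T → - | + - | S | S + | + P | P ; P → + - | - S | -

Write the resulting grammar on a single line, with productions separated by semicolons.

S → - | + + | + - | - T; T → - | + + | + - | - T | - S | S + | + P; P → + - | - S | -

Unit pairs: T ⇒* {P, S}.
For every A with A ⇒* B via unit rules, add B's non-unit alternatives to A; then delete every rule of the form X → Y.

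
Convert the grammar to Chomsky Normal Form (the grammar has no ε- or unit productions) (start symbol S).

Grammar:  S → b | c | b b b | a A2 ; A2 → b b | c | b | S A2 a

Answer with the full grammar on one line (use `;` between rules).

S → b | c | X1 Y1 | X2 A2; A2 → X1 X1 | c | b | S Y2; X1 → b; X2 → a; Y1 → X1 X1; Y2 → A2 X2

Introduce a nonterminal for each terminal appearing in a rule of length ≥ 2: X1 → b, X2 → a.
Binarize each right-hand side of length ≥ 3 by chaining fresh nonterminals (Y1, Y2, …): affected rules were S → X1 X1 X1; A2 → S A2 X2.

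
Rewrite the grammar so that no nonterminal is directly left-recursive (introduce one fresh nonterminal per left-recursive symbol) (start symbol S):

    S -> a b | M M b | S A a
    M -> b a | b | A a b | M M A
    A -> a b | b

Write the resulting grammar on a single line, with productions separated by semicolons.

S -> a b S' | M M b S'; M -> b a M' | b M' | A a b M'; A -> a b | b; S' -> A a S' | ε; M' -> M A M' | ε

S, M are directly left-recursive.
For S: α = {A a}, β = {a b, M M b}. Rewrite as S → β S' and S' → α S' | ε.
For M: α = {M A}, β = {b a, b, A a b}. Rewrite as M → β M' and M' → α M' | ε.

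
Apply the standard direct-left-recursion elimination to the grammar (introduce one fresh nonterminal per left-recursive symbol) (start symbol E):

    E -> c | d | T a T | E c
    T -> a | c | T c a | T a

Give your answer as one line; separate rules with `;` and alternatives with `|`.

Left recursion appears on E, T.
For E: α = {c}, β = {c, d, T a T}. Rewrite as E → β E' and E' → α E' | ε.
For T: α = {c a, a}, β = {a, c}. Rewrite as T → β T' and T' → α T' | ε.

E -> c E' | d E' | T a T E'; T -> a T' | c T'; E' -> c E' | ε; T' -> c a T' | a T' | ε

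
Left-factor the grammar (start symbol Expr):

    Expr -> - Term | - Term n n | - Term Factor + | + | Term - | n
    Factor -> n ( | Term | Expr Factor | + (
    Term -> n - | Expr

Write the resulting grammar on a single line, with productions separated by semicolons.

Expr -> + | Term - | n | - Term Expr1; Factor -> n ( | Term | Expr Factor | + (; Term -> n - | Expr; Expr1 -> ε | n n | Factor +

Expr has alternatives sharing prefix '- Term': factor to Expr → - Term Expr1 with Expr1 → ε | n n | Factor +.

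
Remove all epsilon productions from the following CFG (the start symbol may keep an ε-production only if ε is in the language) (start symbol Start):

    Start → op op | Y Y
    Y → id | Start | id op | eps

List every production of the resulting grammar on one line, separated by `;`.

The nullable symbols are {Start, Y}.
ε ∈ L(G) since Start is nullable, so keep Start → ε.
Add the nullable-subset variants: Start → Y Y gives Y Y | Y.

Start → op op | Y Y | Y | ε; Y → id | Start | id op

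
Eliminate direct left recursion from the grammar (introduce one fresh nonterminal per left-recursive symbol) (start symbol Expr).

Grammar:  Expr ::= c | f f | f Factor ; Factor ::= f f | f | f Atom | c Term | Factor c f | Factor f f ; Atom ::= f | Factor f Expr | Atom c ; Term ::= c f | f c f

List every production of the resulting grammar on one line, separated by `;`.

Expr ::= c | f f | f Factor; Factor ::= f f Factor1 | f Factor1 | f Atom Factor1 | c Term Factor1; Atom ::= f Atom1 | Factor f Expr Atom1; Term ::= c f | f c f; Factor1 ::= c f Factor1 | f f Factor1 | ε; Atom1 ::= c Atom1 | ε

Directly left-recursive nonterminals: Factor, Atom.
For Factor: α = {c f, f f}, β = {f f, f, f Atom, c Term}. Rewrite as Factor → β Factor1 and Factor1 → α Factor1 | ε.
For Atom: α = {c}, β = {f, Factor f Expr}. Rewrite as Atom → β Atom1 and Atom1 → α Atom1 | ε.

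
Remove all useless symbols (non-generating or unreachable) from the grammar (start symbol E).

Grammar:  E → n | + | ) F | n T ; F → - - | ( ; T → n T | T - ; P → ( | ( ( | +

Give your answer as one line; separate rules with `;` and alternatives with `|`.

E → n | + | ) F; F → - - | (

Generating nonterminals: {E, F, P}.
Reachable from E after that: {E, F}.
Removed useless symbols: {P, T} and every production mentioning them.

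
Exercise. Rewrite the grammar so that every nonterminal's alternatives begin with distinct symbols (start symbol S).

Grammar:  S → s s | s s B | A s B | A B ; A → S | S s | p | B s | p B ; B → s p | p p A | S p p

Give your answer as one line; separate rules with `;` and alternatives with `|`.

S → s s S' | A S''; A → B s | S A' | p A''; B → s p | p p A | S p p; S' → ε | B; S'' → s B | B; A' → ε | s; A'' → ε | B

S has alternatives sharing prefix 's s': factor to S → s s S' with S' → ε | B.
S has alternatives sharing prefix 'A': factor to S → A S'' with S'' → s B | B.
A has alternatives sharing prefix 'S': factor to A → S A' with A' → ε | s.
A has alternatives sharing prefix 'p': factor to A → p A'' with A'' → ε | B.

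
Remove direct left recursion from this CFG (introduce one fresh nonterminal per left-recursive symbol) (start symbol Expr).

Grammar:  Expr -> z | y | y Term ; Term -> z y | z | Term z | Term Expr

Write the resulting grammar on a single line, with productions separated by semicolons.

Directly left-recursive nonterminal: Term.
For Term: α = {z, Expr}, β = {z y, z}. Rewrite as Term → β Term1 and Term1 → α Term1 | ε.

Expr -> z | y | y Term; Term -> z y Term1 | z Term1; Term1 -> z Term1 | Expr Term1 | epsilon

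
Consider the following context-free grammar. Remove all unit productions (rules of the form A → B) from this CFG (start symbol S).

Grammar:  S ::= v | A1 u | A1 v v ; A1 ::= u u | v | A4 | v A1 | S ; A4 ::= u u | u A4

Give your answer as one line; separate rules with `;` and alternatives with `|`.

S ::= v | A1 u | A1 v v; A1 ::= u u | u A4 | v | v A1 | A1 u | A1 v v; A4 ::= u u | u A4

Unit pairs: A1 ⇒* {A4, S}.
For each unit pair (A, B), copy every non-unit production of B to A, then drop all unit productions.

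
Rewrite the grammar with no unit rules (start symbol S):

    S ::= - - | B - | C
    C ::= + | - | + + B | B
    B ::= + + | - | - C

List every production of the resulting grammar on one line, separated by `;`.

Unit pairs: C ⇒* {B}; S ⇒* {B, C}.
For each unit pair (A, B), copy every non-unit production of B to A, then drop all unit productions.

S ::= + + | - | - C | + | + + B | - - | B -; C ::= + + | - | - C | + | + + B; B ::= + + | - | - C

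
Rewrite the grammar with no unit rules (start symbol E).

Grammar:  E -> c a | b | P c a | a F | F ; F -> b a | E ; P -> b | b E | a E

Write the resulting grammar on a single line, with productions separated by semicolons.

E -> c a | b | P c a | a F | b a; F -> c a | b | P c a | a F | b a; P -> b | b E | a E

Unit pairs: E ⇒* {F}; F ⇒* {E}.
For each unit pair (A, B), copy every non-unit production of B to A, then drop all unit productions.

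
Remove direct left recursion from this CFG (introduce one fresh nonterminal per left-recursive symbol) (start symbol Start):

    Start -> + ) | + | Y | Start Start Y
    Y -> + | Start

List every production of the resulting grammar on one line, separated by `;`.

Left recursion appears on Start.
For Start: α = {Start Y}, β = {+ ), +, Y}. Rewrite as Start → β Start1 and Start1 → α Start1 | ε.

Start -> + ) Start1 | + Start1 | Y Start1; Y -> + | Start; Start1 -> Start Y Start1 | epsilon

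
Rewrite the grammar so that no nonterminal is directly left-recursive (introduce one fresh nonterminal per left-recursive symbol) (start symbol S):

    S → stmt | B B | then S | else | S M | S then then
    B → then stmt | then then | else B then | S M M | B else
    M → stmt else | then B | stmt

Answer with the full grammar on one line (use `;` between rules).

S → stmt S' | B B S' | then S S' | else S'; B → then stmt B' | then then B' | else B then B' | S M M B'; M → stmt else | then B | stmt; S' → M S' | then then S' | ε; B' → else B' | ε

S, B are directly left-recursive.
For S: α = {M, then then}, β = {stmt, B B, then S, else}. Rewrite as S → β S' and S' → α S' | ε.
For B: α = {else}, β = {then stmt, then then, else B then, S M M}. Rewrite as B → β B' and B' → α B' | ε.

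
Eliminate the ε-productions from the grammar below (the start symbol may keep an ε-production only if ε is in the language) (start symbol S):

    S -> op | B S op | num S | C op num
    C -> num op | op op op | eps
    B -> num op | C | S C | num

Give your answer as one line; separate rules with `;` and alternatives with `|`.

S -> op | B S op | S op | num S | C op num | op num; C -> num op | op op op; B -> num op | C | S C | S | num

The nullable symbols are {B, C}.
ε ∉ L(G), so no ε-production is kept.
Expand every rule over subsets of its nullable positions: S → B S op gives B S op | S op. S → C op num gives C op num | op num. B → S C gives S C | S.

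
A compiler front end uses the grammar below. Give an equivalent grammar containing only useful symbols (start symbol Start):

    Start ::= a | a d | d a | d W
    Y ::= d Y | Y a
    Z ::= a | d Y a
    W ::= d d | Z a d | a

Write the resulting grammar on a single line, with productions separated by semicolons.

Start ::= a | a d | d a | d W; Z ::= a; W ::= d d | Z a d | a

Generating nonterminals: {Start, W, Z}.
Reachable from Start after that: {Start, W, Z}.
Removed useless symbols: {Y} and every production mentioning them.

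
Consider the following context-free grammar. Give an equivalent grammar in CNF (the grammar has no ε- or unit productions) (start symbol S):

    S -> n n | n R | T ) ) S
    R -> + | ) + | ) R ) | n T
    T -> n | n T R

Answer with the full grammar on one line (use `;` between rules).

Introduce a nonterminal for each terminal appearing in a rule of length ≥ 2: X1 → n, X2 → ), X3 → +.
Binarize each right-hand side of length ≥ 3 by chaining fresh nonterminals (Y1, Y2, …): affected rules were S → T X2 X2 S; R → X2 R X2; T → X1 T R.

S -> X1 X1 | X1 R | T Y1; R -> + | X2 X3 | X2 Y3 | X1 T; T -> n | X1 Y4; X1 -> n; X2 -> ); X3 -> +; Y1 -> X2 Y2; Y2 -> X2 S; Y3 -> R X2; Y4 -> T R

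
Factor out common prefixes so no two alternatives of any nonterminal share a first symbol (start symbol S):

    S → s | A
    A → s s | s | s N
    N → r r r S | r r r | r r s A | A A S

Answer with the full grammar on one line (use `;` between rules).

S → s | A; A → s A'; N → A A S | r r N'; A' → s | ε | N; N' → s A | r N''; N'' → S | ε

A has alternatives sharing prefix 's': factor to A → s A' with A' → s | ε | N.
N has alternatives sharing prefix 'r r': factor to N → r r N' with N' → r S | r | s A.
N' has alternatives sharing prefix 'r': factor to N' → r N'' with N'' → S | ε.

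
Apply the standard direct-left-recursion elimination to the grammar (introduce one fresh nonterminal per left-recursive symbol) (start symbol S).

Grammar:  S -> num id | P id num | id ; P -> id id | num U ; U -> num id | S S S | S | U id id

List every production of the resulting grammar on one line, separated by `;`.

S -> num id | P id num | id; P -> id id | num U; U -> num id U' | S S S U' | S U'; U' -> id id U' | epsilon

Directly left-recursive nonterminal: U.
For U: α = {id id}, β = {num id, S S S, S}. Rewrite as U → β U' and U' → α U' | ε.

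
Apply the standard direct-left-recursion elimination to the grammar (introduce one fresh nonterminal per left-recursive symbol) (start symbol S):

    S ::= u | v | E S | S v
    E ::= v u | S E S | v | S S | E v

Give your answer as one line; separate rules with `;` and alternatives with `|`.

S ::= u S' | v S' | E S S'; E ::= v u E' | S E S E' | v E' | S S E'; S' ::= v S' | eps; E' ::= v E' | eps

S, E are directly left-recursive.
For S: α = {v}, β = {u, v, E S}. Rewrite as S → β S' and S' → α S' | ε.
For E: α = {v}, β = {v u, S E S, v, S S}. Rewrite as E → β E' and E' → α E' | ε.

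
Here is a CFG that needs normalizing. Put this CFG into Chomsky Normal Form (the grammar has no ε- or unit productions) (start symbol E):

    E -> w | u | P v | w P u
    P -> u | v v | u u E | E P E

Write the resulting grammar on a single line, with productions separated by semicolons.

E -> w | u | P X1 | X2 Y1; P -> u | X1 X1 | X3 Y2 | E Y3; X1 -> v; X2 -> w; X3 -> u; Y1 -> P X3; Y2 -> X3 E; Y3 -> P E

Introduce a nonterminal for each terminal appearing in a rule of length ≥ 2: X1 → v, X2 → w, X3 → u.
Binarize each right-hand side of length ≥ 3 by chaining fresh nonterminals (Y1, Y2, …): affected rules were E → X2 P X3; P → X3 X3 E; P → E P E.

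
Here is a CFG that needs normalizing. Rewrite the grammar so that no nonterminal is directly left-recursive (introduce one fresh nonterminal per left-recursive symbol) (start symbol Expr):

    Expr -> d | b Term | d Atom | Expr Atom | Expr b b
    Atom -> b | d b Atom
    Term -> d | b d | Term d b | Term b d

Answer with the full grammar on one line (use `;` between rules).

Expr -> d Expr1 | b Term Expr1 | d Atom Expr1; Atom -> b | d b Atom; Term -> d Term1 | b d Term1; Expr1 -> Atom Expr1 | b b Expr1 | ε; Term1 -> d b Term1 | b d Term1 | ε

Directly left-recursive nonterminals: Expr, Term.
For Expr: α = {Atom, b b}, β = {d, b Term, d Atom}. Rewrite as Expr → β Expr1 and Expr1 → α Expr1 | ε.
For Term: α = {d b, b d}, β = {d, b d}. Rewrite as Term → β Term1 and Term1 → α Term1 | ε.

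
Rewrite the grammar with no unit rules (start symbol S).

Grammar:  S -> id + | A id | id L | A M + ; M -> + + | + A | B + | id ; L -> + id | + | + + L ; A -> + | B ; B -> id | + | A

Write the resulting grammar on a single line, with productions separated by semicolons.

Unit pairs: A ⇒* {B}; B ⇒* {A}.
Replace each nonterminal's rules with the union of the non-unit rules of every nonterminal it unit-derives.

S -> id + | A id | id L | A M +; M -> + + | + A | B + | id; L -> + id | + | + + L; A -> id | +; B -> id | +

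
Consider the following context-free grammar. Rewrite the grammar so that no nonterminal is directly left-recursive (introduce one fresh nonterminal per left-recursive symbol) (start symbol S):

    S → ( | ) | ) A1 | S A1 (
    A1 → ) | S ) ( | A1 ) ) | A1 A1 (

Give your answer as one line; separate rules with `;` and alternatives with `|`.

S, A1 are directly left-recursive.
For S: α = {A1 (}, β = {(, ), ) A1}. Rewrite as S → β S' and S' → α S' | ε.
For A1: α = {) ), A1 (}, β = {), S ) (}. Rewrite as A1 → β A1' and A1' → α A1' | ε.

S → ( S' | ) S' | ) A1 S'; A1 → ) A1' | S ) ( A1'; S' → A1 ( S' | eps; A1' → ) ) A1' | A1 ( A1' | eps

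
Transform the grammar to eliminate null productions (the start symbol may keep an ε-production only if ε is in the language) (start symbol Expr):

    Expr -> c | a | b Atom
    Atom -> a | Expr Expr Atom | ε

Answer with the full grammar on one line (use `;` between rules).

The nullable symbols are {Atom}.
ε ∉ L(G), so no ε-production is kept.
Expand every rule over subsets of its nullable positions: Expr → b Atom gives b Atom | b. Atom → Expr Expr Atom gives Expr Expr Atom | Expr Expr.

Expr -> c | a | b Atom | b; Atom -> a | Expr Expr Atom | Expr Expr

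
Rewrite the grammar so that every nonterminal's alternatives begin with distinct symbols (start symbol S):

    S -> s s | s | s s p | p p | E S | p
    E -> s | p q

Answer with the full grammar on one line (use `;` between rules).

S -> E S | s S' | p S''; E -> s | p q; S' -> ε | s S'''; S'' -> p | ε; S''' -> ε | p

S has alternatives sharing prefix 's': factor to S → s S' with S' → s | ε | s p.
S has alternatives sharing prefix 'p': factor to S → p S'' with S'' → p | ε.
S' has alternatives sharing prefix 's': factor to S' → s S''' with S''' → ε | p.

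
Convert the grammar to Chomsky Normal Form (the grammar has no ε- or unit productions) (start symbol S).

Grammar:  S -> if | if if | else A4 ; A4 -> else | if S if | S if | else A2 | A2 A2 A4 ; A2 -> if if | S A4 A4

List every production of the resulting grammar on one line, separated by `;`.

S -> if | X1 X1 | X2 A4; A4 -> else | X1 Y1 | S X1 | X2 A2 | A2 Y2; A2 -> X1 X1 | S Y3; X1 -> if; X2 -> else; Y1 -> S X1; Y2 -> A2 A4; Y3 -> A4 A4

Introduce a nonterminal for each terminal appearing in a rule of length ≥ 2: X1 → if, X2 → else.
Binarize each right-hand side of length ≥ 3 by chaining fresh nonterminals (Y1, Y2, …): affected rules were A4 → X1 S X1; A4 → A2 A2 A4; A2 → S A4 A4.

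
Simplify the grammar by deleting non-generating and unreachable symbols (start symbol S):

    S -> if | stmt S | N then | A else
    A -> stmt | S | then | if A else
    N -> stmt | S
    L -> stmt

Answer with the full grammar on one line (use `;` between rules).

Generating nonterminals: {A, L, N, S}.
Reachable from S after that: {A, N, S}.
Removed useless symbols: {L} and every production mentioning them.

S -> if | stmt S | N then | A else; A -> stmt | S | then | if A else; N -> stmt | S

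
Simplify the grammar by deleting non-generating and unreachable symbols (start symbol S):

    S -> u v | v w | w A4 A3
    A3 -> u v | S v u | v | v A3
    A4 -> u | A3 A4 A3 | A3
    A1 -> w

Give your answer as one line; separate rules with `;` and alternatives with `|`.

Generating nonterminals: {A1, A3, A4, S}.
Reachable from S after that: {A3, A4, S}.
Removed useless symbols: {A1} and every production mentioning them.

S -> u v | v w | w A4 A3; A3 -> u v | S v u | v | v A3; A4 -> u | A3 A4 A3 | A3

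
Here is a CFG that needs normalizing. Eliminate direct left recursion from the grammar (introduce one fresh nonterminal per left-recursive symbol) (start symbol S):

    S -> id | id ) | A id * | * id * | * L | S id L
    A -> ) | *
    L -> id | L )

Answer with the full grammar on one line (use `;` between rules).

Left recursion appears on S, L.
For S: α = {id L}, β = {id, id ), A id *, * id *, * L}. Rewrite as S → β S' and S' → α S' | ε.
For L: α = {)}, β = {id}. Rewrite as L → β L' and L' → α L' | ε.

S -> id S' | id ) S' | A id * S' | * id * S' | * L S'; A -> ) | *; L -> id L'; S' -> id L S' | ε; L' -> ) L' | ε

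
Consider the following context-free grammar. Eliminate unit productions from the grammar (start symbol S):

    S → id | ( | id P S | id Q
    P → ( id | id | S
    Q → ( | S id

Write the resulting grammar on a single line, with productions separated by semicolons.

S → id | ( | id P S | id Q; P → id | ( | id P S | id Q | ( id; Q → ( | S id

Unit pairs: P ⇒* {S}.
For each unit pair (A, B), copy every non-unit production of B to A, then drop all unit productions.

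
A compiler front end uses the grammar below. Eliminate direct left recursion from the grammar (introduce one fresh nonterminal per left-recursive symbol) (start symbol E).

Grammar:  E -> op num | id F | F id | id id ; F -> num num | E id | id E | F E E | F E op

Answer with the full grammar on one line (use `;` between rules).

Directly left-recursive nonterminal: F.
For F: α = {E E, E op}, β = {num num, E id, id E}. Rewrite as F → β F' and F' → α F' | ε.

E -> op num | id F | F id | id id; F -> num num F' | E id F' | id E F'; F' -> E E F' | E op F' | ε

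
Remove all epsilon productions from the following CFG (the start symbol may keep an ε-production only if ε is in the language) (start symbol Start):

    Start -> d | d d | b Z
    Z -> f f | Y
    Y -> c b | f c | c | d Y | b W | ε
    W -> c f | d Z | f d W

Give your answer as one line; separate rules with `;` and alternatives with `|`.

Start -> d | d d | b Z | b; Z -> f f | Y; Y -> c b | f c | c | d Y | d | b W; W -> c f | d Z | d | f d W

Nullable set = {Y, Z}.
ε ∉ L(G), so no ε-production is kept.
Expand every rule over subsets of its nullable positions: Start → b Z gives b Z | b. Y → d Y gives d Y | d. W → d Z gives d Z | d.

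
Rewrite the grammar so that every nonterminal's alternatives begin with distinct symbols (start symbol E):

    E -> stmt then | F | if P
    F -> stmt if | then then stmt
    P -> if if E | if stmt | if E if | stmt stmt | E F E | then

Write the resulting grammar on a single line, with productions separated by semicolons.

E -> stmt then | F | if P; F -> stmt if | then then stmt; P -> stmt stmt | E F E | then | if P'; P' -> if E | stmt | E if

P has alternatives sharing prefix 'if': factor to P → if P' with P' → if E | stmt | E if.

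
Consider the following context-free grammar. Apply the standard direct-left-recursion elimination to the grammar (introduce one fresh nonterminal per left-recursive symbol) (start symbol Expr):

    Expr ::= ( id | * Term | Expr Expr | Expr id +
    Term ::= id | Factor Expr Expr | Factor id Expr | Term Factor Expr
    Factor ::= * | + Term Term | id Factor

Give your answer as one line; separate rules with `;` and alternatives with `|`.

Left recursion appears on Expr, Term.
For Expr: α = {Expr, id +}, β = {( id, * Term}. Rewrite as Expr → β Expr1 and Expr1 → α Expr1 | ε.
For Term: α = {Factor Expr}, β = {id, Factor Expr Expr, Factor id Expr}. Rewrite as Term → β Term1 and Term1 → α Term1 | ε.

Expr ::= ( id Expr1 | * Term Expr1; Term ::= id Term1 | Factor Expr Expr Term1 | Factor id Expr Term1; Factor ::= * | + Term Term | id Factor; Expr1 ::= Expr Expr1 | id + Expr1 | ε; Term1 ::= Factor Expr Term1 | ε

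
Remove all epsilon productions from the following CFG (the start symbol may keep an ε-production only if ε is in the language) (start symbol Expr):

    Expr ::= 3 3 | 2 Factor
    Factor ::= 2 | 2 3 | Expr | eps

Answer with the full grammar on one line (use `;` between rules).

Nullable nonterminals: {Factor}.
ε ∉ L(G), so no ε-production is kept.
For each production, add variants omitting each subset of nullable occurrences: Expr → 2 Factor gives 2 Factor | 2.

Expr ::= 3 3 | 2 Factor | 2; Factor ::= 2 | 2 3 | Expr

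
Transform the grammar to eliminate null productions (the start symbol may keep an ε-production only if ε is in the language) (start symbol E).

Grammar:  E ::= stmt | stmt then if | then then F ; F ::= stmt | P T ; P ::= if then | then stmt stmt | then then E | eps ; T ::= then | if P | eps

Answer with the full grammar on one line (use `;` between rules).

Nullable set = {F, P, T}.
ε ∉ L(G), so no ε-production is kept.
For each production, add variants omitting each subset of nullable occurrences: E → then then F gives then then F | then then. F → P T gives P T | P | T. T → if P gives if P | if.

E ::= stmt | stmt then if | then then F | then then; F ::= stmt | P T | P | T; P ::= if then | then stmt stmt | then then E; T ::= then | if P | if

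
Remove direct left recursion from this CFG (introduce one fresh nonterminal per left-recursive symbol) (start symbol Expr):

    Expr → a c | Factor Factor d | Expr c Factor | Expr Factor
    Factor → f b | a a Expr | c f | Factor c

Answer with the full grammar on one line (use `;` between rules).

Left recursion appears on Expr, Factor.
For Expr: α = {c Factor, Factor}, β = {a c, Factor Factor d}. Rewrite as Expr → β Expr1 and Expr1 → α Expr1 | ε.
For Factor: α = {c}, β = {f b, a a Expr, c f}. Rewrite as Factor → β Factor1 and Factor1 → α Factor1 | ε.

Expr → a c Expr1 | Factor Factor d Expr1; Factor → f b Factor1 | a a Expr Factor1 | c f Factor1; Expr1 → c Factor Expr1 | Factor Expr1 | ε; Factor1 → c Factor1 | ε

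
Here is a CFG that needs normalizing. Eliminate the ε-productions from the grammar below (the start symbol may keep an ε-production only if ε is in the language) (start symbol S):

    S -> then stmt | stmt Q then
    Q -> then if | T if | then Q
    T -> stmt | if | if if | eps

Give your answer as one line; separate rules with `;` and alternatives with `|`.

Nullable set = {T}.
ε ∉ L(G), so no ε-production is kept.
Expand every rule over subsets of its nullable positions: Q → T if gives T if | if.

S -> then stmt | stmt Q then; Q -> then if | T if | if | then Q; T -> stmt | if | if if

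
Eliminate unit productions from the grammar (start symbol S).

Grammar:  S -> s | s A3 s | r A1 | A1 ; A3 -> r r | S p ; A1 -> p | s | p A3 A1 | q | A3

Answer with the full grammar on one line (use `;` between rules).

Unit pairs: A1 ⇒* {A3}; S ⇒* {A1, A3}.
For every A with A ⇒* B via unit rules, add B's non-unit alternatives to A; then delete every rule of the form X → Y.

S -> p | s | p A3 A1 | q | s A3 s | r A1 | r r | S p; A3 -> r r | S p; A1 -> p | s | p A3 A1 | q | r r | S p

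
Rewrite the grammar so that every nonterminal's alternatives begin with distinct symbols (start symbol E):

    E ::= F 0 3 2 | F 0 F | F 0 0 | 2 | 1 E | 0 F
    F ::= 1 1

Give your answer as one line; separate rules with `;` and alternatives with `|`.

E ::= 2 | 1 E | 0 F | F 0 E'; F ::= 1 1; E' ::= 3 2 | F | 0

E has alternatives sharing prefix 'F 0': factor to E → F 0 E' with E' → 3 2 | F | 0.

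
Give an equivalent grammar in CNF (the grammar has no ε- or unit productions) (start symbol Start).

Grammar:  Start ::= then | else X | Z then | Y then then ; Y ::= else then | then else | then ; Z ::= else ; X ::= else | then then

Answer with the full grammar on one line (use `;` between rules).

Start ::= then | X1 X | Z X2 | Y Y1; Y ::= X1 X2 | X2 X1 | then; Z ::= else; X ::= else | X2 X2; X1 ::= else; X2 ::= then; Y1 ::= X2 X2

Introduce a nonterminal for each terminal appearing in a rule of length ≥ 2: X1 → else, X2 → then.
Binarize each right-hand side of length ≥ 3 by chaining fresh nonterminals (Y1, Y2, …): affected rules were Start → Y X2 X2.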